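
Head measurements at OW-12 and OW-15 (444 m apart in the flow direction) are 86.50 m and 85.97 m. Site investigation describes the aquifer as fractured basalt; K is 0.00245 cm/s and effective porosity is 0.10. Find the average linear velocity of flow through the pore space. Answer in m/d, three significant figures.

Hydraulic gradient i = (86.50 − 85.97) / 444 = 0.53 / 444 = 0.001194
K = 0.00245 cm/s × 864 = 2.117 m/d
q = Ki = 2.117 × 0.001194 = 0.002527 m/d
Seepage velocity v = q / n = 0.002527 / 0.10 = 0.02527 m/d

0.0253 m/d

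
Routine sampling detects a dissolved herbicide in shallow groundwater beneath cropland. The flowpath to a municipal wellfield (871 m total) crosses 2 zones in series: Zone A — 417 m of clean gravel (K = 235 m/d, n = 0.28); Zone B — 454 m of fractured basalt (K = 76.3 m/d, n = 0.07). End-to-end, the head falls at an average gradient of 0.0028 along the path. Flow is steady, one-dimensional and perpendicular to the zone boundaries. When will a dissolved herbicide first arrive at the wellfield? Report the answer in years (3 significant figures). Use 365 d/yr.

Steady 1-D flow in series ⇒ the Darcy flux q is identical in every zone and the zone head losses add (resistances L/K in series).
Σ(L/K) = 417/235 + 454/76.3 = 1.774 + 5.950 = 7.725 d
K_eq = L_total / Σ(L/K) = 871 / 7.725 = 112.8 m/d
q = K_eq · i = 112.8 × 0.0028 = 0.3157 m/d (same in every zone)
Zone A: v = q/n = 0.3157/0.28 = 1.128 m/d → t_A = 417/1.128 = 369.8 d
Zone B: v = q/n = 0.3157/0.07 = 4.510 m/d → t_B = 454/4.510 = 100.7 d
Total t = 369.8 + 100.7 = 470.5 d
   = 470.5 / 365 = 1.29 yr

1.29 years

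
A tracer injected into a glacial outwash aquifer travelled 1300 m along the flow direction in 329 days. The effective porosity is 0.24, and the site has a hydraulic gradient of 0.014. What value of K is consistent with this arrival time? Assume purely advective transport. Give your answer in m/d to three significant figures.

67.7 m/d

v = L / t = 1300 / 329 = 3.951 m/d
K = v · n / i = 3.951 × 0.24 / 0.014 = 67.7 m/d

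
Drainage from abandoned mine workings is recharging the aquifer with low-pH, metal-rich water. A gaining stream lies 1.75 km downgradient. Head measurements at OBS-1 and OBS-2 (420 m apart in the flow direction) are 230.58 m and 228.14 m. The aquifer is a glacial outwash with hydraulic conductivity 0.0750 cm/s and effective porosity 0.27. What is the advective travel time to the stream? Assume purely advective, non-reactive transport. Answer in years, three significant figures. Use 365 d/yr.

3.44 years

Hydraulic gradient i = (230.58 − 228.14) / 420 = 2.44 / 420 = 0.005810
K = 0.0750 cm/s × 864 = 64.80 m/d
Darcy flux q = K·i = 64.80 × 0.005810 = 0.3765 m/d
Seepage velocity v = q / n = 0.3765 / 0.27 = 1.394 m/d
L = 1.75 km = 1750 m
t = L / v = 1750 / 1.394 = 1255 d
   = 1255 / 365 = 3.44 yr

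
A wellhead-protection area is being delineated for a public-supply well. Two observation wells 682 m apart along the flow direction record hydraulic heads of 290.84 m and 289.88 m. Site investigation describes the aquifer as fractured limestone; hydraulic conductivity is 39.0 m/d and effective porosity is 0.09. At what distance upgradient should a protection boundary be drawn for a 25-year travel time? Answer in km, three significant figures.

5.57 km

Hydraulic gradient i = (290.84 − 289.88) / 682 = 0.96 / 682 = 0.001408
q = Ki = 39.0 × 0.001408 = 0.05490 m/d
Seepage velocity v = q / n = 0.05490 / 0.09 = 0.6100 m/d
T = 25 yr × 365 = 9125 d
L = v × T = 0.6100 × 9125 = 5566 m
   = 5.57 km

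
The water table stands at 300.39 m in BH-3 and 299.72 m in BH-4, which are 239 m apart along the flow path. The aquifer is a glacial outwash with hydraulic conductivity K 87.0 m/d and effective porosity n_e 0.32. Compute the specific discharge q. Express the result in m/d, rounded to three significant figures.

0.244 m/d

Hydraulic gradient i = (300.39 − 299.72) / 239 = 0.67 / 239 = 0.002803
Darcy flux q = K·i = 87.0 × 0.002803 = 0.2439 m/d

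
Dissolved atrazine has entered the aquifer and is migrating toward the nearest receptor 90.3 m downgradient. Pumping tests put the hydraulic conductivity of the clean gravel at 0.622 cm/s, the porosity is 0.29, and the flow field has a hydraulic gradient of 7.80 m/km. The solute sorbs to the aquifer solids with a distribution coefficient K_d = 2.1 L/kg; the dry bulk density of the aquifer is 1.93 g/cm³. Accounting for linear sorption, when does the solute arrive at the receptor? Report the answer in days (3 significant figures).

93.6 days

K = 0.622 cm/s × 864 = 537.4 m/d
Specific discharge q = 537.4 × 0.0078 = 4.192 m/d
Average linear velocity = 4.192 / 0.29 = 14.45 m/d
Retardation R = 1 + ρ_b·K_d/n = 1 + 1.93×2.1/0.29 = 14.98
Contaminant velocity v_c = v/R = 14.45/14.98 = 0.9652 m/d
t = L/v_c = 90.3/0.9652 = 93.56 d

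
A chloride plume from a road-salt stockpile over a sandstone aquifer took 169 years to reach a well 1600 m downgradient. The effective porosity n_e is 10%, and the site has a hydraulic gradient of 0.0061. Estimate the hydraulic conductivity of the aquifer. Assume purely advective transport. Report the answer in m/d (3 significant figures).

0.425 m/d

t = 169 years = 61690 d
v = L / t = 1600 / 61690 = 0.02594 m/d
K = v · n / i = 0.02594 × 0.10 / 0.0061 = 0.425 m/d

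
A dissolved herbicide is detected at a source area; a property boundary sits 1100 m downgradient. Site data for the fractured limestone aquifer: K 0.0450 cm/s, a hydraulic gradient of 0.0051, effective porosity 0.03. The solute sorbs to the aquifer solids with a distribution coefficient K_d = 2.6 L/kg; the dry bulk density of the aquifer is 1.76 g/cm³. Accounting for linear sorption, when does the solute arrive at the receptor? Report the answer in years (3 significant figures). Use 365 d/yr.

K = 0.0450 cm/s × 864 = 38.88 m/d
Specific discharge q = 38.88 × 0.0051 = 0.1983 m/d
Average linear velocity = 0.1983 / 0.03 = 6.610 m/d
Retardation R = 1 + ρ_b·K_d/n = 1 + 1.76×2.6/0.03 = 153.5
Contaminant velocity v_c = v/R = 6.610/153.5 = 0.04305 m/d
t = L/v_c = 1100/0.04305 = 25550 d
   = 25550/365 = 70.0 yr

70.0 years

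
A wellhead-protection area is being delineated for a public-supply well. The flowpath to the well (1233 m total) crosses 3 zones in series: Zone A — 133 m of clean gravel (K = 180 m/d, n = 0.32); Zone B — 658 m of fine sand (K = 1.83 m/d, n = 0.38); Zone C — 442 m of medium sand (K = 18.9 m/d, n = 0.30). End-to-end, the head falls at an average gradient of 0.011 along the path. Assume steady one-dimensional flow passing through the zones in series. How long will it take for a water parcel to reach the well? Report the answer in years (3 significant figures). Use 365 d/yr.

Continuity: the same q passes through each zone, so ΔH = q·Σ(L_j/K_j) — the zones act as resistances in series.
Σ(L/K) = 133/180 + 658/1.83 + 442/18.9 = 0.7389 + 359.6 + 23.39 = 383.7 d
K_eq = L_total / Σ(L/K) = 1233 / 383.7 = 3.214 m/d
q = K_eq · i = 3.214 × 0.011 = 0.03535 m/d (same in every zone)
Zone A: v = q/n = 0.03535/0.32 = 0.1105 m/d → t_A = 133/0.1105 = 1204 d
Zone B: v = q/n = 0.03535/0.38 = 0.09302 m/d → t_B = 658/0.09302 = 7073 d
Zone C: v = q/n = 0.03535/0.30 = 0.1178 m/d → t_C = 442/0.1178 = 3751 d
Total t = 1204 + 7073 + 3751 = 12030 d
   = 12030 / 365 = 33.0 yr

33.0 years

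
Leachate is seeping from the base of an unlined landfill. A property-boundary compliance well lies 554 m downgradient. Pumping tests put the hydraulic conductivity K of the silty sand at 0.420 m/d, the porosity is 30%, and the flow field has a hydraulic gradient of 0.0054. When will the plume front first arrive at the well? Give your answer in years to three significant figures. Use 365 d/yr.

201 years

Specific discharge q = 0.420 × 0.0054 = 0.002268 m/d
Seepage velocity v = q / n = 0.002268 / 0.30 = 0.007560 m/d
t = L / v = 554 / 0.007560 = 73280 d
   = 73280 / 365 = 201 yr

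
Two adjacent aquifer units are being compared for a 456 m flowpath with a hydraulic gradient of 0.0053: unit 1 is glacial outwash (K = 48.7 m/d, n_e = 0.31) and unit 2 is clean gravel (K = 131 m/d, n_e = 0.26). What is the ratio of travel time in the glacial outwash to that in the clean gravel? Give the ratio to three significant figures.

Unit 1 (glacial outwash): v = 48.7×0.0053/0.31 = 0.8326 m/d, t = 456/0.8326 = 547.7 d
Unit 2 (clean gravel): v = 131×0.0053/0.26 = 2.670 m/d, t = 456/2.670 = 170.8 d
t(glacial outwash) / t(clean gravel) = 547.7/170.8 = 3.21

3.21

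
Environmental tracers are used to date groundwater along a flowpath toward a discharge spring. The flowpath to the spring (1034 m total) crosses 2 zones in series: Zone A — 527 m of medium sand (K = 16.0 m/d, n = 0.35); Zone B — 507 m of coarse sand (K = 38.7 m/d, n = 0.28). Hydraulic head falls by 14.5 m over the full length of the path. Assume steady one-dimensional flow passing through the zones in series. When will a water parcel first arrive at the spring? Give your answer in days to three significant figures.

1040 days

Steady 1-D flow in series ⇒ the Darcy flux q is identical in every zone and the zone head losses add (resistances L/K in series).
Σ(L/K) = 527/16.0 + 507/38.7 = 32.94 + 13.10 = 46.04 d
q = ΔH / Σ(L/K) = 14.5 / 46.04 = 0.3150 m/d (same in every zone)
Zone A: v = q/n = 0.3150/0.35 = 0.8999 m/d → t_A = 527/0.8999 = 585.6 d
Zone B: v = q/n = 0.3150/0.28 = 1.125 m/d → t_B = 507/1.125 = 450.7 d
Total t = 585.6 + 450.7 = 1036 d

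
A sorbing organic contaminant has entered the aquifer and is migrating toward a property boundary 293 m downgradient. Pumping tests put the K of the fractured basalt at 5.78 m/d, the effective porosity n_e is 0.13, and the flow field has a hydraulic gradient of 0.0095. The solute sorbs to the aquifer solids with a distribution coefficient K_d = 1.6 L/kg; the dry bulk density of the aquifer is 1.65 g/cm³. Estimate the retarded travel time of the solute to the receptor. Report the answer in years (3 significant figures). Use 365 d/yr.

Specific discharge q = 5.78 × 0.0095 = 0.05491 m/d
v = Ki/n = 5.78·0.0095/0.13 = 0.4224 m/d
Retardation R = 1 + ρ_b·K_d/n = 1 + 1.65×1.6/0.13 = 21.31
Contaminant velocity v_c = v/R = 0.4224/21.31 = 0.01982 m/d
t = L/v_c = 293/0.01982 = 14780 d
   = 14780/365 = 40.5 yr

40.5 years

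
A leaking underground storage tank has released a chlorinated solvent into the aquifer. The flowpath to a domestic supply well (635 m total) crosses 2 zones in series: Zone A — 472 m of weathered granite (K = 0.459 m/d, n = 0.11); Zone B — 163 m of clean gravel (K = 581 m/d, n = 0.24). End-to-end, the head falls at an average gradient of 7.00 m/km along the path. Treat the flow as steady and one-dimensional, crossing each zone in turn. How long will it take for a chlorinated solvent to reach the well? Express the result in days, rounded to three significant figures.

21100 days

Continuity: the same q passes through each zone, so ΔH = q·Σ(L_j/K_j) — the zones act as resistances in series.
Σ(L/K) = 472/0.459 + 163/581 = 1028 + 0.2806 = 1029 d
K_eq = L_total / Σ(L/K) = 635 / 1029 = 0.6173 m/d
q = K_eq · i = 0.6173 × 0.0070 = 0.004321 m/d (same in every zone)
Zone A: v = q/n = 0.004321/0.11 = 0.03929 m/d → t_A = 472/0.03929 = 12010 d
Zone B: v = q/n = 0.004321/0.24 = 0.01801 m/d → t_B = 163/0.01801 = 9053 d
Total t = 12010 + 9053 = 21070 d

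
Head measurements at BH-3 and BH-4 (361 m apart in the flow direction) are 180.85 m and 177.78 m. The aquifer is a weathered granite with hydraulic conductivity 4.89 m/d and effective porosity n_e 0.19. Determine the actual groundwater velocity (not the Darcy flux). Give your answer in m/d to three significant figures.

0.219 m/d

Hydraulic gradient i = (180.85 − 177.78) / 361 = 3.07 / 361 = 0.008504
Darcy flux q = K·i = 4.89 × 0.008504 = 0.04159 m/d
v_s = q/n_e = 0.04159/0.19 = 0.2189 m/d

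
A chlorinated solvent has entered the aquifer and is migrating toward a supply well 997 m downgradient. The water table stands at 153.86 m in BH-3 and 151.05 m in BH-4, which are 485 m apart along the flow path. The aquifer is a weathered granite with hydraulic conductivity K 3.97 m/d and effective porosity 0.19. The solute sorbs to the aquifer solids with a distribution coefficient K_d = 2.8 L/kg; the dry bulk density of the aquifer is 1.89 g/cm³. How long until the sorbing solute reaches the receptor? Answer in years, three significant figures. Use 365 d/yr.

Hydraulic gradient i = (153.86 − 151.05) / 485 = 2.81 / 485 = 0.005794
Specific discharge q = 3.97 × 0.005794 = 0.02300 m/d
Seepage velocity v = q / n = 0.02300 / 0.19 = 0.1211 m/d
Retardation R = 1 + ρ_b·K_d/n = 1 + 1.89×2.8/0.19 = 28.85
Contaminant velocity v_c = v/R = 0.1211/28.85 = 0.004196 m/d
t = L/v_c = 997/0.004196 = 237600 d
   = 237600/365 = 651 yr

651 years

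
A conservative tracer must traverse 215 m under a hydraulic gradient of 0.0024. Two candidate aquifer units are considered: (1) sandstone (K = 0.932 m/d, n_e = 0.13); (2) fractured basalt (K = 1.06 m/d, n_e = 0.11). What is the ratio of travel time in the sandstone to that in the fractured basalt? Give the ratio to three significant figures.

Unit 1 (sandstone): v = 0.932×0.0024/0.13 = 0.01721 m/d, t = 215/0.01721 = 12500 d
Unit 2 (fractured basalt): v = 1.06×0.0024/0.11 = 0.02313 m/d, t = 215/0.02313 = 9296 d
t(sandstone) / t(fractured basalt) = 12500/9296 = 1.34

1.34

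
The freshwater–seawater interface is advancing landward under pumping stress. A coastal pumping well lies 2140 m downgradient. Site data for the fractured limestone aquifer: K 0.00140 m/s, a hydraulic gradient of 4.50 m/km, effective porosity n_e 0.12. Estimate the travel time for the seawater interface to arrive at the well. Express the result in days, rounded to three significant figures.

472 days

K = 0.00140 m/s × 86400 s/d = 121.0 m/d
q = Ki = 121.0 × 0.0045 = 0.5443 m/d
Seepage velocity v = q / n = 0.5443 / 0.12 = 4.536 m/d
t = L / v = 2140 / 4.536 = 471.8 d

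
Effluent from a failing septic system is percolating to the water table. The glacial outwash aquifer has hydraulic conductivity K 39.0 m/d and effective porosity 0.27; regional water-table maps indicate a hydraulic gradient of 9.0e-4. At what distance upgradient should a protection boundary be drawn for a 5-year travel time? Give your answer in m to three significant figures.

237 m

Darcy flux q = K·i = 39.0 × 9.0e-4 = 0.03510 m/d
v = Ki/n = 39.0·9.0e-4/0.27 = 0.1300 m/d
T = 5 yr × 365 = 1825 d
L = v × T = 0.1300 × 1825 = 237.2 m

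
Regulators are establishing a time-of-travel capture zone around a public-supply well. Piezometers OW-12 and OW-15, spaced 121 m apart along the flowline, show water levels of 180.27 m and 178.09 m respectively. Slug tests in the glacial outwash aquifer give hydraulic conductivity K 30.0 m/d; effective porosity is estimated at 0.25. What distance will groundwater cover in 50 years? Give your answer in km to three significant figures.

Hydraulic gradient i = (180.27 − 178.09) / 121 = 2.18 / 121 = 0.01802
q = Ki = 30.0 × 0.01802 = 0.5405 m/d
v = Ki/n = 30.0·0.01802/0.25 = 2.162 m/d
T = 50 yr × 365 = 18250 d
L = v × T = 2.162 × 18250 = 39460 m
   = 39.5 km

39.5 km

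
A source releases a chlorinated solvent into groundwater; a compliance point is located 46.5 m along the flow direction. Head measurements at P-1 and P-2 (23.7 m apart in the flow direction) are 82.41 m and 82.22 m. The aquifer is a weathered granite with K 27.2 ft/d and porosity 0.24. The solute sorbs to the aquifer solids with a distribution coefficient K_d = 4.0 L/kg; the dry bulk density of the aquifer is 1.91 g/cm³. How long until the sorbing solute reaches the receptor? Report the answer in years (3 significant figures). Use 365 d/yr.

Hydraulic gradient i = (82.41 − 82.22) / 23.7 = 0.19 / 23.7 = 0.008017
K = 27.2 ft/d × 0.3048 = 8.291 m/d
Darcy flux q = K·i = 8.291 × 0.008017 = 0.06646 m/d
Average linear velocity = 0.06646 / 0.24 = 0.2769 m/d
Retardation R = 1 + ρ_b·K_d/n = 1 + 1.91×4.0/0.24 = 32.83
Contaminant velocity v_c = v/R = 0.2769/32.83 = 0.008435 m/d
t = L/v_c = 46.5/0.008435 = 5513 d
   = 5513/365 = 15.1 yr

15.1 years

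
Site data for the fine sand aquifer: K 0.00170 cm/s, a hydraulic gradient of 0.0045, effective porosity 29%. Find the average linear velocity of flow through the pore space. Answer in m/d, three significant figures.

0.0228 m/d

K = 0.00170 cm/s × 864 = 1.469 m/d
Darcy flux q = K·i = 1.469 × 0.0045 = 0.006610 m/d
v_s = q/n_e = 0.006610/0.29 = 0.02279 m/d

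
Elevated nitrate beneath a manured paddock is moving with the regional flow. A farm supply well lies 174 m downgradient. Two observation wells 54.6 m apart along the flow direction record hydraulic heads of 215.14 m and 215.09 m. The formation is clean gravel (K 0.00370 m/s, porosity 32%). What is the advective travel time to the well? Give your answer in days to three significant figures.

190 days

Hydraulic gradient i = (215.14 − 215.09) / 54.6 = 0.05 / 54.6 = 9.158e-4
K = 0.00370 m/s × 86400 s/d = 319.7 m/d
Specific discharge q = 319.7 × 9.158e-4 = 0.2927 m/d
Seepage velocity v = q / n = 0.2927 / 0.32 = 0.9148 m/d
t = L / v = 174 / 0.9148 = 190.2 d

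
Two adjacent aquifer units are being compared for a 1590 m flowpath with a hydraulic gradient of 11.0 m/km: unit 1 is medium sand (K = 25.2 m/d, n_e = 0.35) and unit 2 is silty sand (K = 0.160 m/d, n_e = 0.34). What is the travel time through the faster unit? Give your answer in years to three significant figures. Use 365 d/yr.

Unit 1 (medium sand): v = 25.2×0.011/0.35 = 0.7920 m/d, t = 1590/0.7920 = 2008 d
Unit 2 (silty sand): v = 0.160×0.011/0.34 = 0.005176 m/d, t = 1590/0.005176 = 307200 d
Faster: 2008 d / 365 = 5.50 yr

5.50 years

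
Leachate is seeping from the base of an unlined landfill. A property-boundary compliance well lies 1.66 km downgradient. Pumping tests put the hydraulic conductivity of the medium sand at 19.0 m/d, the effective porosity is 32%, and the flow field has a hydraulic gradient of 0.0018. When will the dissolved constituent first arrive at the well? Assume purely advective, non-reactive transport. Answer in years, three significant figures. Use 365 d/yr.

q = Ki = 19.0 × 0.0018 = 0.03420 m/d
Seepage velocity v = q / n = 0.03420 / 0.32 = 0.1069 m/d
L = 1.66 km = 1660 m
t = L / v = 1660 / 0.1069 = 15530 d
   = 15530 / 365 = 42.6 yr

42.6 years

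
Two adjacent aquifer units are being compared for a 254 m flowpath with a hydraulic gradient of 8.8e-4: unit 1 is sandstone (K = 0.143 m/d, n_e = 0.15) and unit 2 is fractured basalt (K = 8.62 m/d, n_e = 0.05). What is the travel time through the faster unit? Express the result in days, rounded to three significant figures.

Unit 1 (sandstone): v = 0.143×8.8e-4/0.15 = 8.389e-4 m/d, t = 254/8.389e-4 = 302800 d
Unit 2 (fractured basalt): v = 8.62×8.8e-4/0.05 = 0.1517 m/d, t = 254/0.1517 = 1674 d
Faster unit: t = 1670 d

1670 days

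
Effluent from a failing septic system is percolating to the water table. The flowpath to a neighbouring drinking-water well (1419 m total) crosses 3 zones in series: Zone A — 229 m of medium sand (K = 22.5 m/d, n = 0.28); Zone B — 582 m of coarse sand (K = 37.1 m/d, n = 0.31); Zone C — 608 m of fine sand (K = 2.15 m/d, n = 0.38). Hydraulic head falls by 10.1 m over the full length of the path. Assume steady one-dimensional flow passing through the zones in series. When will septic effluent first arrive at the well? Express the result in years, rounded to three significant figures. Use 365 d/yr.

39.8 years

Continuity: the same q passes through each zone, so ΔH = q·Σ(L_j/K_j) — the zones act as resistances in series.
Σ(L/K) = 229/22.5 + 582/37.1 + 608/2.15 = 10.18 + 15.69 + 282.8 = 308.7 d
q = ΔH / Σ(L/K) = 10.1 / 308.7 = 0.03272 m/d (same in every zone)
Zone A: v = q/n = 0.03272/0.28 = 0.1169 m/d → t_A = 229/0.1169 = 1960 d
Zone B: v = q/n = 0.03272/0.31 = 0.1056 m/d → t_B = 582/0.1056 = 5514 d
Zone C: v = q/n = 0.03272/0.38 = 0.08611 m/d → t_C = 608/0.08611 = 7061 d
Total t = 1960 + 5514 + 7061 = 14530 d
   = 14530 / 365 = 39.8 yr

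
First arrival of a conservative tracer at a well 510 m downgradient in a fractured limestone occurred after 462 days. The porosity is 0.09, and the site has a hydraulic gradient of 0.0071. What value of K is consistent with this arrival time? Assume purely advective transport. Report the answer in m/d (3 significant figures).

14.0 m/d

v = L / t = 510 / 462 = 1.104 m/d
K = v · n / i = 1.104 × 0.09 / 0.0071 = 14.0 m/d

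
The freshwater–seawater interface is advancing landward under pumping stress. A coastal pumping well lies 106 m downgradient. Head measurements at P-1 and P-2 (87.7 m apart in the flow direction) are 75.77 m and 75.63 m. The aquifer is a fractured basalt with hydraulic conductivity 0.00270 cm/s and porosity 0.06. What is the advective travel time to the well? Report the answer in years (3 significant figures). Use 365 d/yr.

4.68 years

Hydraulic gradient i = (75.77 − 75.63) / 87.7 = 0.14 / 87.7 = 0.001596
K = 0.00270 cm/s × 864 = 2.333 m/d
q = Ki = 2.333 × 0.001596 = 0.003724 m/d
v_s = q/n_e = 0.003724/0.06 = 0.06207 m/d
t = L / v = 106 / 0.06207 = 1708 d
   = 1708 / 365 = 4.68 yr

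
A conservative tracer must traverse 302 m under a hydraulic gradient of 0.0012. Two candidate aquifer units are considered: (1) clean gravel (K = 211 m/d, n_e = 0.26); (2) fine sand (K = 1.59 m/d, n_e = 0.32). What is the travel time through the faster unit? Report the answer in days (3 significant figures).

310 days

Unit 1 (clean gravel): v = 211×0.0012/0.26 = 0.9738 m/d, t = 302/0.9738 = 310.1 d
Unit 2 (fine sand): v = 1.59×0.0012/0.32 = 0.005963 m/d, t = 302/0.005963 = 50650 d
Faster unit: t = 310 d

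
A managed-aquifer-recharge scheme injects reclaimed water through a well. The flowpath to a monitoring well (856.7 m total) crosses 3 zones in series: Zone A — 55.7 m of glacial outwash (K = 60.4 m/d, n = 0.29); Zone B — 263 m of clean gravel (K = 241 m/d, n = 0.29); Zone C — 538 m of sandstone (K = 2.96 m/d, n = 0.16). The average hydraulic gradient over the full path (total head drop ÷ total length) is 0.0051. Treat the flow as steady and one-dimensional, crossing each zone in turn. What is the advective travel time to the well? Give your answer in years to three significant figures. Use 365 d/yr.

20.6 years

Continuity: the same q passes through each zone, so ΔH = q·Σ(L_j/K_j) — the zones act as resistances in series.
Σ(L/K) = 55.7/60.4 + 263/241 + 538/2.96 = 0.9222 + 1.091 + 181.8 = 183.8 d
K_eq = L_total / Σ(L/K) = 856.7 / 183.8 = 4.662 m/d
q = K_eq · i = 4.662 × 0.0051 = 0.02378 m/d (same in every zone)
Zone A: v = q/n = 0.02378/0.29 = 0.08198 m/d → t_A = 55.7/0.08198 = 679.4 d
Zone B: v = q/n = 0.02378/0.29 = 0.08198 m/d → t_B = 263/0.08198 = 3208 d
Zone C: v = q/n = 0.02378/0.16 = 0.1486 m/d → t_C = 538/0.1486 = 3621 d
Total t = 679.4 + 3208 + 3621 = 7508 d
   = 7508 / 365 = 20.6 yr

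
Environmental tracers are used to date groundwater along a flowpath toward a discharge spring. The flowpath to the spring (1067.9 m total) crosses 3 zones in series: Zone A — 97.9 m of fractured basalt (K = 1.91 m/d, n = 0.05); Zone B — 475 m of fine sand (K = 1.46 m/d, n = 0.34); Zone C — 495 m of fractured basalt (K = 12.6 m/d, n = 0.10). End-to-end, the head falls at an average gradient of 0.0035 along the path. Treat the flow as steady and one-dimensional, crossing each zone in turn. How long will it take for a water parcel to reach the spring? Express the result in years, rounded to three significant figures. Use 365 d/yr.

Continuity: the same q passes through each zone, so ΔH = q·Σ(L_j/K_j) — the zones act as resistances in series.
Σ(L/K) = 97.9/1.91 + 475/1.46 + 495/12.6 = 51.26 + 325.3 + 39.29 = 415.9 d
K_eq = L_total / Σ(L/K) = 1067.9 / 415.9 = 2.568 m/d
q = K_eq · i = 2.568 × 0.0035 = 0.008987 m/d (same in every zone)
Zone A: v = q/n = 0.008987/0.05 = 0.1797 m/d → t_A = 97.9/0.1797 = 544.7 d
Zone B: v = q/n = 0.008987/0.34 = 0.02643 m/d → t_B = 475/0.02643 = 17970 d
Zone C: v = q/n = 0.008987/0.10 = 0.08987 m/d → t_C = 495/0.08987 = 5508 d
Total t = 544.7 + 17970 + 5508 = 24020 d
   = 24020 / 365 = 65.8 yr

65.8 years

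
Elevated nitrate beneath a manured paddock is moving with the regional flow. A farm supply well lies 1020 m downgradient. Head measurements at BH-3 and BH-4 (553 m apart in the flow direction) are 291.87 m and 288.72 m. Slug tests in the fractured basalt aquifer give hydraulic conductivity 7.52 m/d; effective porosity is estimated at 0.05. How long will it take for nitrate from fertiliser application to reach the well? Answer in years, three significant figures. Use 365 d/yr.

3.26 years

Hydraulic gradient i = (291.87 − 288.72) / 553 = 3.15 / 553 = 0.005696
Specific discharge q = 7.52 × 0.005696 = 0.04284 m/d
Seepage velocity v = q / n = 0.04284 / 0.05 = 0.8567 m/d
t = L / v = 1020 / 0.8567 = 1191 d
   = 1191 / 365 = 3.26 yr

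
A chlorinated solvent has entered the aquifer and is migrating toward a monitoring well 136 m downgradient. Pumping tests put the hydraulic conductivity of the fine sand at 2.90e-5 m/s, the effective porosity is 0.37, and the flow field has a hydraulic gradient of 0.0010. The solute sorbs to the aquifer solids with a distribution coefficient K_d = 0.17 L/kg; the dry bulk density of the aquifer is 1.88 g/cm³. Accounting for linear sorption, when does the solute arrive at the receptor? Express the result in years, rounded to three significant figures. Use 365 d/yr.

103 years

K = 2.90e-5 m/s × 86400 s/d = 2.506 m/d
q = Ki = 2.506 × 0.0010 = 0.002506 m/d
Seepage velocity v = q / n = 0.002506 / 0.37 = 0.006772 m/d
Retardation R = 1 + ρ_b·K_d/n = 1 + 1.88×0.17/0.37 = 1.864
Contaminant velocity v_c = v/R = 0.006772/1.864 = 0.003633 m/d
t = L/v_c = 136/0.003633 = 37430 d
   = 37430/365 = 103 yr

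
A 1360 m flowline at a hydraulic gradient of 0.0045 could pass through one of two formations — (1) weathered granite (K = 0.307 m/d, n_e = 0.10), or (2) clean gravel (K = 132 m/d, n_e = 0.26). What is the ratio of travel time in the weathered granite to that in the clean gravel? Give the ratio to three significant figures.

Unit 1 (weathered granite): v = 0.307×0.0045/0.10 = 0.01382 m/d, t = 1360/0.01382 = 98440 d
Unit 2 (clean gravel): v = 132×0.0045/0.26 = 2.285 m/d, t = 1360/2.285 = 595.3 d
t(weathered granite) / t(clean gravel) = 98440/595.3 = 165

165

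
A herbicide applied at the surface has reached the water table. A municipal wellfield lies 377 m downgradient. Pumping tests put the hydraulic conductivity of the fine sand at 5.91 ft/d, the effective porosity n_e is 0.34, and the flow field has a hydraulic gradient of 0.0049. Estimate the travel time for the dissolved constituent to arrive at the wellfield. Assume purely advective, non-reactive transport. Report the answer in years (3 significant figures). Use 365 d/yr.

39.8 years

K = 5.91 ft/d × 0.3048 = 1.801 m/d
Specific discharge q = 1.801 × 0.0049 = 0.008827 m/d
v = Ki/n = 1.801·0.0049/0.34 = 0.02596 m/d
t = L / v = 377 / 0.02596 = 14520 d
   = 14520 / 365 = 39.8 yr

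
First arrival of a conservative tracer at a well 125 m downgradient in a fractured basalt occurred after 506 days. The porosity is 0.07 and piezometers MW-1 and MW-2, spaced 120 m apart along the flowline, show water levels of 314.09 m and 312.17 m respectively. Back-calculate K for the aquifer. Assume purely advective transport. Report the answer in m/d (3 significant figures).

1.08 m/d

Hydraulic gradient i = (314.09 − 312.17) / 120 = 1.92 / 120 = 0.01600
v = L / t = 125 / 506 = 0.2470 m/d
K = v · n / i = 0.2470 × 0.07 / 0.01600 = 1.08 m/d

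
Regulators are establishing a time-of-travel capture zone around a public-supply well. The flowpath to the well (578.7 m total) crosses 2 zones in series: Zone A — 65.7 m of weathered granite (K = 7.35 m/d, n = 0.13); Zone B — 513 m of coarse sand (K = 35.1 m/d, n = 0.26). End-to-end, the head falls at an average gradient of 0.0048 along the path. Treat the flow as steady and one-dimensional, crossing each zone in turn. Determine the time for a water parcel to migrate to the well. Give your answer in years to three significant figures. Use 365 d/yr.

3.30 years

Continuity: the same q passes through each zone, so ΔH = q·Σ(L_j/K_j) — the zones act as resistances in series.
Σ(L/K) = 65.7/7.35 + 513/35.1 = 8.939 + 14.62 = 23.55 d
K_eq = L_total / Σ(L/K) = 578.7 / 23.55 = 24.57 m/d
q = K_eq · i = 24.57 × 0.0048 = 0.1179 m/d (same in every zone)
Zone A: v = q/n = 0.1179/0.13 = 0.9072 m/d → t_A = 65.7/0.9072 = 72.42 d
Zone B: v = q/n = 0.1179/0.26 = 0.4536 m/d → t_B = 513/0.4536 = 1131 d
Total t = 72.42 + 1131 = 1203 d
   = 1203 / 365 = 3.30 yr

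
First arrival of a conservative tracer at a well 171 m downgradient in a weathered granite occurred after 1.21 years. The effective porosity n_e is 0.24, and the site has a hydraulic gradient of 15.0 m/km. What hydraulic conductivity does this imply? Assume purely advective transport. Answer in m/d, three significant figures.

6.19 m/d

t = 1.21 years = 441.7 d
v = L / t = 171 / 441.7 = 0.3872 m/d
K = v · n / i = 0.3872 × 0.24 / 0.015 = 6.19 m/d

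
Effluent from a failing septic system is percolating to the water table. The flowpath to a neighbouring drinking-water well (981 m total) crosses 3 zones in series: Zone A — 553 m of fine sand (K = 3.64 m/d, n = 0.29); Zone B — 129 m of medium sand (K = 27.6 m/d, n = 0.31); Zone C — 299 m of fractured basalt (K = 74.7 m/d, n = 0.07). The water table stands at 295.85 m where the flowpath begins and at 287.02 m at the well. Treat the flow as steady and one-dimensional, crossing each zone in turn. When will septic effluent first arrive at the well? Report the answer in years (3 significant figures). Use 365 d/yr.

11.0 years

Total head drop ΔH = 295.85 − 287.02 = 8.83 m
Continuity: the same q passes through each zone, so ΔH = q·Σ(L_j/K_j) — the zones act as resistances in series.
Σ(L/K) = 553/3.64 + 129/27.6 + 299/74.7 = 151.9 + 4.674 + 4.003 = 160.6 d
q = ΔH / Σ(L/K) = 8.83 / 160.6 = 0.05498 m/d (same in every zone)
Zone A: v = q/n = 0.05498/0.29 = 0.1896 m/d → t_A = 553/0.1896 = 2917 d
Zone B: v = q/n = 0.05498/0.31 = 0.1774 m/d → t_B = 129/0.1774 = 727.3 d
Zone C: v = q/n = 0.05498/0.07 = 0.7854 m/d → t_C = 299/0.7854 = 380.7 d
Total t = 2917 + 727.3 + 380.7 = 4025 d
   = 4025 / 365 = 11.0 yr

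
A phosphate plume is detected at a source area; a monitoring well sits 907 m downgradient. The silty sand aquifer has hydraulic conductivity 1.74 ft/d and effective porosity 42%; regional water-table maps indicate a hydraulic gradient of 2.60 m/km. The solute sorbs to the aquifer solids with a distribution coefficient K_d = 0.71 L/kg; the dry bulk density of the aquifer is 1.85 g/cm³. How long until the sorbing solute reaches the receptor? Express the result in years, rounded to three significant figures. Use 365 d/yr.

K = 1.74 ft/d × 0.3048 = 0.5304 m/d
Darcy flux q = K·i = 0.5304 × 0.0026 = 0.001379 m/d
v = Ki/n = 0.5304·0.0026/0.42 = 0.003283 m/d
Retardation R = 1 + ρ_b·K_d/n = 1 + 1.85×0.71/0.42 = 4.127
Contaminant velocity v_c = v/R = 0.003283/4.127 = 7.955e-4 m/d
t = L/v_c = 907/7.955e-4 = 1.140e6 d
   = 1.140e6/365 = 3120 yr

3120 years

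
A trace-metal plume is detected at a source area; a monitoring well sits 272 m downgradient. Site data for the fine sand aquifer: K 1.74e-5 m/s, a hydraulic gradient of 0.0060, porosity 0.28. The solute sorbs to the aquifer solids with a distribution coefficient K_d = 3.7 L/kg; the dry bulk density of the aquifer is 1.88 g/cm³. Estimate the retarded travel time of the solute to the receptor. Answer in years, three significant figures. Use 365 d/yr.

K = 1.74e-5 m/s × 86400 s/d = 1.503 m/d
Darcy flux q = K·i = 1.503 × 0.0060 = 0.009020 m/d
v = Ki/n = 1.503·0.0060/0.28 = 0.03221 m/d
Retardation R = 1 + ρ_b·K_d/n = 1 + 1.88×3.7/0.28 = 25.84
Contaminant velocity v_c = v/R = 0.03221/25.84 = 0.001247 m/d
t = L/v_c = 272/0.001247 = 218200 d
   = 218200/365 = 598 yr

598 years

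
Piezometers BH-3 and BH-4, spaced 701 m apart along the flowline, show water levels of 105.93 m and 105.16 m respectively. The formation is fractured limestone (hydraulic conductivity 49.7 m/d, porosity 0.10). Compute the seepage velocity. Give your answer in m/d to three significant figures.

0.546 m/d

Hydraulic gradient i = (105.93 − 105.16) / 701 = 0.77 / 701 = 0.001098
q = Ki = 49.7 × 0.001098 = 0.05459 m/d
v = Ki/n = 49.7·0.001098/0.10 = 0.5459 m/d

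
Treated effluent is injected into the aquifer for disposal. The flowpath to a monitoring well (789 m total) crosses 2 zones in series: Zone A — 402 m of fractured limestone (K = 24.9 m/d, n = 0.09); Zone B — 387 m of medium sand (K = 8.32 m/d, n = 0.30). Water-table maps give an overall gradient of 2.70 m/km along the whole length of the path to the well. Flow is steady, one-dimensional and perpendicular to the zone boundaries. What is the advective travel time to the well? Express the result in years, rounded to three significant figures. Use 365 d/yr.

Continuity: the same q passes through each zone, so ΔH = q·Σ(L_j/K_j) — the zones act as resistances in series.
Σ(L/K) = 402/24.9 + 387/8.32 = 16.14 + 46.51 = 62.66 d
K_eq = L_total / Σ(L/K) = 789 / 62.66 = 12.59 m/d
q = K_eq · i = 12.59 × 0.0027 = 0.03400 m/d (same in every zone)
Zone A: v = q/n = 0.03400/0.09 = 0.3778 m/d → t_A = 402/0.3778 = 1064 d
Zone B: v = q/n = 0.03400/0.30 = 0.1133 m/d → t_B = 387/0.1133 = 3415 d
Total t = 1064 + 3415 = 4479 d
   = 4479 / 365 = 12.3 yr

12.3 years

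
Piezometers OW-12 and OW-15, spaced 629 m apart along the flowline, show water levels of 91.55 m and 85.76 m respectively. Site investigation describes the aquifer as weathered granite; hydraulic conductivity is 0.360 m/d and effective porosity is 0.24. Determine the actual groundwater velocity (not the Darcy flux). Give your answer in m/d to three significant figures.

Hydraulic gradient i = (91.55 − 85.76) / 629 = 5.79 / 629 = 0.009205
Specific discharge q = 0.360 × 0.009205 = 0.003314 m/d
v = Ki/n = 0.360·0.009205/0.24 = 0.01381 m/d

0.0138 m/d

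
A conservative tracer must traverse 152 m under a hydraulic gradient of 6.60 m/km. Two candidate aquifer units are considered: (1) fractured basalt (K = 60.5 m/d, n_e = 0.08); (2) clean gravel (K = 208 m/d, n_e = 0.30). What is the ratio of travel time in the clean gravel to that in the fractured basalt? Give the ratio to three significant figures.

Unit 1 (fractured basalt): v = 60.5×0.0066/0.08 = 4.991 m/d, t = 152/4.991 = 30.45 d
Unit 2 (clean gravel): v = 208×0.0066/0.30 = 4.576 m/d, t = 152/4.576 = 33.22 d
t(clean gravel) / t(fractured basalt) = 33.22/30.45 = 1.09

1.09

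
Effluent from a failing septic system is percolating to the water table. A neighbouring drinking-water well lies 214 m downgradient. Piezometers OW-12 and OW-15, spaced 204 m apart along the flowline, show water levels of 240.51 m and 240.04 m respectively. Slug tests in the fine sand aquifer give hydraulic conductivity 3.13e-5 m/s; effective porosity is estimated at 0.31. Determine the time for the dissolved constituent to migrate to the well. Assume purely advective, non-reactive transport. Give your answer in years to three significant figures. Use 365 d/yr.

Hydraulic gradient i = (240.51 − 240.04) / 204 = 0.47 / 204 = 0.002304
K = 3.13e-5 m/s × 86400 s/d = 2.704 m/d
Darcy flux q = K·i = 2.704 × 0.002304 = 0.006231 m/d
Average linear velocity = 0.006231 / 0.31 = 0.02010 m/d
t = L / v = 214 / 0.02010 = 10650 d
   = 10650 / 365 = 29.2 yr

29.2 years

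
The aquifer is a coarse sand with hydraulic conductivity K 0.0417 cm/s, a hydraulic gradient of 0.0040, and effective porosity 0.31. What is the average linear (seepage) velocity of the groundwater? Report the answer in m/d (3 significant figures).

0.465 m/d

K = 0.0417 cm/s × 864 = 36.03 m/d
q = Ki = 36.03 × 0.0040 = 0.1441 m/d
v = Ki/n = 36.03·0.0040/0.31 = 0.4649 m/d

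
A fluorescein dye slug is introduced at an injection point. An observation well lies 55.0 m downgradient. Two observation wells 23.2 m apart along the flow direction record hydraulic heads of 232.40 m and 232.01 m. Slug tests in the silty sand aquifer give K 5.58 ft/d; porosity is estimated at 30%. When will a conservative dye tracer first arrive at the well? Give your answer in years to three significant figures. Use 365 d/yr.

Hydraulic gradient i = (232.40 − 232.01) / 23.2 = 0.39 / 23.2 = 0.01681
K = 5.58 ft/d × 0.3048 = 1.701 m/d
q = Ki = 1.701 × 0.01681 = 0.02859 m/d
Average linear velocity = 0.02859 / 0.30 = 0.09530 m/d
t = L / v = 55.0 / 0.09530 = 577.1 d
   = 577.1 / 365 = 1.58 yr

1.58 years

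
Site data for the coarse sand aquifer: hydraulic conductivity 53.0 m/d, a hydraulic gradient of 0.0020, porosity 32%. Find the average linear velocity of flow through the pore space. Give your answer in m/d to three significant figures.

q = Ki = 53.0 × 0.0020 = 0.1060 m/d
v = Ki/n = 53.0·0.0020/0.32 = 0.3313 m/d

0.331 m/d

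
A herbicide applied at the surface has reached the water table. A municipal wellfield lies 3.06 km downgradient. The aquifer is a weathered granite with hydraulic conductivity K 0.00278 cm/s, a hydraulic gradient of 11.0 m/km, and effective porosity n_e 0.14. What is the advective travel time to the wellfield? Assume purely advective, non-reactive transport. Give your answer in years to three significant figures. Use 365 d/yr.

44.4 years

K = 0.00278 cm/s × 864 = 2.402 m/d
Specific discharge q = 2.402 × 0.011 = 0.02642 m/d
v = Ki/n = 2.402·0.011/0.14 = 0.1887 m/d
L = 3.06 km = 3060 m
t = L / v = 3060 / 0.1887 = 16210 d
   = 16210 / 365 = 44.4 yr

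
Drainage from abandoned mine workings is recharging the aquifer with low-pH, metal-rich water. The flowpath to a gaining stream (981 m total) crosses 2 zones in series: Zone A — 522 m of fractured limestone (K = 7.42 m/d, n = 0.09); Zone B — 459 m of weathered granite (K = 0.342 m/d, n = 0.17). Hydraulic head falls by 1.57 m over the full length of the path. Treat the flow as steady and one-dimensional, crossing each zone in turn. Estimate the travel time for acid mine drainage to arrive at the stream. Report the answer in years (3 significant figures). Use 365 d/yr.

Continuity: the same q passes through each zone, so ΔH = q·Σ(L_j/K_j) — the zones act as resistances in series.
Σ(L/K) = 522/7.42 + 459/0.342 = 70.35 + 1342 = 1412 d
q = ΔH / Σ(L/K) = 1.57 / 1412 = 0.001112 m/d (same in every zone)
Zone A: v = q/n = 0.001112/0.09 = 0.01235 m/d → t_A = 522/0.01235 = 42270 d
Zone B: v = q/n = 0.001112/0.17 = 0.006538 m/d → t_B = 459/0.006538 = 70200 d
Total t = 42270 + 70200 = 112500 d
   = 112500 / 365 = 308 yr

308 years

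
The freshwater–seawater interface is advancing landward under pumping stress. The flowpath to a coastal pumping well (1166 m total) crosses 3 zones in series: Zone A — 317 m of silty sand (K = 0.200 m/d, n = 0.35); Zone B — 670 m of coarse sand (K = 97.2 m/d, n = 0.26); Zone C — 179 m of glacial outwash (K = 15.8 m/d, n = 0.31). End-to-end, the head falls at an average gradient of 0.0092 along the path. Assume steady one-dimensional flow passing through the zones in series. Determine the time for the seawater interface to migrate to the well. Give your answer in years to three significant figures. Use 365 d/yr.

139 years

Continuity: the same q passes through each zone, so ΔH = q·Σ(L_j/K_j) — the zones act as resistances in series.
Σ(L/K) = 317/0.200 + 670/97.2 + 179/15.8 = 1585 + 6.893 + 11.33 = 1603 d
K_eq = L_total / Σ(L/K) = 1166 / 1603 = 0.7273 m/d
q = K_eq · i = 0.7273 × 0.0092 = 0.006691 m/d (same in every zone)
Zone A: v = q/n = 0.006691/0.35 = 0.01912 m/d → t_A = 317/0.01912 = 16580 d
Zone B: v = q/n = 0.006691/0.26 = 0.02573 m/d → t_B = 670/0.02573 = 26030 d
Zone C: v = q/n = 0.006691/0.31 = 0.02158 m/d → t_C = 179/0.02158 = 8293 d
Total t = 16580 + 26030 + 8293 = 50910 d
   = 50910 / 365 = 139 yr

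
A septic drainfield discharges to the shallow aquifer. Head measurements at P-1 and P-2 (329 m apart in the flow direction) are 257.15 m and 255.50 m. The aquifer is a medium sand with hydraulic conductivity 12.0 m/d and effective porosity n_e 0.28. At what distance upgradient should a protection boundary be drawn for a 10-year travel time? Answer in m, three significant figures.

Hydraulic gradient i = (257.15 − 255.50) / 329 = 1.65 / 329 = 0.005015
q = Ki = 12.0 × 0.005015 = 0.06018 m/d
v_s = q/n_e = 0.06018/0.28 = 0.2149 m/d
T = 10 yr × 365 = 3650 d
L = v × T = 0.2149 × 3650 = 784.5 m

785 m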